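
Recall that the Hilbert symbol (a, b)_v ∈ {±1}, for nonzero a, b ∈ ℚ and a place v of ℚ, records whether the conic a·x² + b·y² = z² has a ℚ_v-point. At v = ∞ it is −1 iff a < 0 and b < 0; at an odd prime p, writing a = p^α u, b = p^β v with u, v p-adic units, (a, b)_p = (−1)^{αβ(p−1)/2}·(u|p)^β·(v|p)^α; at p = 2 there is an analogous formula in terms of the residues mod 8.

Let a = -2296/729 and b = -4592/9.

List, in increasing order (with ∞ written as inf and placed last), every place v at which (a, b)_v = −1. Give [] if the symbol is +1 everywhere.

[7, inf]

(a, b) ≡ (-574, -287) mod (ℚ^×)²; places V = {2, 3, 7, 41, ∞}.
(a,b)_41: α=1, u≡29; β=1, v≡24 (mod 41); (29|41)=-1, (24|41)=-1; sign (−1)^0·-1^1·-1^1 = +1.
(a,b)_2: α=3, β=4; u≡1, v≡1 (mod 8); ε(u)ε(v)=0·0, αω(v)=3·0, βω(u)=4·0; sum ≡ 0  ⇒  +1.
(a,b)_∞: sgn(-574)=−, sgn(-287)=−, so -1.
(a,b)_3: α=-6, u≡2; β=-2, v≡1 (mod 3); (2|3)=-1, (1|3)=+1; sign (−1)^0·-1^-2·+1^-6 = +1.
(a,b)_7: α=1, u≡1; β=1, v≡1 (mod 7); (1|7)=+1, (1|7)=+1; sign (−1)^1·+1^1·+1^1 = -1.
|Ram(-574, -287)| = 2, even; anisotropic at {7, ∞}.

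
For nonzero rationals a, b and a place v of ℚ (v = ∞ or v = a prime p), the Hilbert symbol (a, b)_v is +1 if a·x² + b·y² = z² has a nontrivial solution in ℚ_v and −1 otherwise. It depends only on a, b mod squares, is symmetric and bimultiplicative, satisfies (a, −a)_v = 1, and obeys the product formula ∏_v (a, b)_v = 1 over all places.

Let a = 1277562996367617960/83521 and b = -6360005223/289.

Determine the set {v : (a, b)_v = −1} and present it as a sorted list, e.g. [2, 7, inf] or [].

[5, 13]

Mod squares: a ≡ 10010, b ≡ -143. Check v ∈ {∞, 2, 3, 5, 7, 11, 13, 17, 19}.
v=13: a=13^3·(≡10), b=13^3·(≡11) mod 13; (10|13)=+1, (11|13)=-1; (−1)^{3·3·6}·(+1)^3·(-1)^3 = -1.
v=2: v_2(a)=3, v_2(b)=0; units ≡ 5, 1 (mod 8); ε·ε+αω+βω = 0·0+3·0+0·1 ≡ 0  ⇒  (a,b)_2 = +1.
v=17: a=17^-4·(≡3), b=17^-2·(≡12) mod 17; (3|17)=-1, (12|17)=-1; (−1)^{-4·-2·8}·(-1)^-2·(-1)^-4 = +1.
v=19: a=19^2·(≡7), b=19^2·(≡16) mod 19; (7|19)=+1, (16|19)=+1; (−1)^{2·2·9}·(+1)^2·(+1)^2 = +1.
v=∞: 10010 > 0 and -143 < 0  ⇒  (a,b)_∞ = +1.
v=7: a=7^3·(≡4), b=7^0·(≡1) mod 7; (4|7)=+1, (1|7)=+1; (−1)^{3·0·3}·(+1)^0·(+1)^3 = +1.
v=3: a=3^6·(≡2), b=3^6·(≡1) mod 3; (2|3)=-1, (1|3)=+1; (−1)^{6·6·1}·(-1)^6·(+1)^6 = +1.
v=11: a=11^5·(≡6), b=11^1·(≡5) mod 11; (6|11)=-1, (5|11)=+1; (−1)^{5·1·5}·(-1)^1·(+1)^5 = +1.
v=5: a=5^1·(≡2), b=5^0·(≡3) mod 5; (2|5)=-1, (3|5)=-1; (−1)^{1·0·2}·(-1)^0·(-1)^1 = -1.
(10010, -143 / ℚ) ramifies at {5, 13}: a division algebra.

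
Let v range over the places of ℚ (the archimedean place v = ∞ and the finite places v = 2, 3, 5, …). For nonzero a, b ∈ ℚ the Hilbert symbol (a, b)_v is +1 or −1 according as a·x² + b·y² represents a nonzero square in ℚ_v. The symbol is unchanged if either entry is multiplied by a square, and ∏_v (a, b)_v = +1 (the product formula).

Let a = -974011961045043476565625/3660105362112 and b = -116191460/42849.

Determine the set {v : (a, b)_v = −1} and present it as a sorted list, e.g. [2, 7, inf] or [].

(a, b) ≡ (-33915, -665) mod (ℚ^×)²; places V = {2, 3, 5, 7, 11, 17, 19, 23, 29, 37, ∞}.
(a,b)_11: α=2, u≡9; β=2, v≡10 (mod 11); (9|11)=+1, (10|11)=-1; sign (−1)^0·+1^2·-1^2 = +1.
(a,b)_37: α=2, u≡15; β=0, v≡28 (mod 37); (15|37)=-1, (28|37)=+1; sign (−1)^0·-1^0·+1^2 = +1.
(a,b)_2: α=-6, β=2; u≡5, v≡7 (mod 8); ε(u)ε(v)=0·1, αω(v)=-6·0, βω(u)=2·1; sum ≡ 0  ⇒  +1.
(a,b)_17: α=1, u≡3; β=0, v≡8 (mod 17); (3|17)=-1, (8|17)=+1; sign (−1)^0·-1^0·+1^1 = +1.
(a,b)_7: α=3, u≡3; β=1, v≡6 (mod 7); (3|7)=-1, (6|7)=-1; sign (−1)^1·-1^1·-1^3 = -1.
(a,b)_∞: sgn(-33915)=−, sgn(-665)=−, so -1.
(a,b)_29: α=-2, u≡18; β=0, v≡18 (mod 29); (18|29)=-1, (18|29)=-1; sign (−1)^0·-1^0·-1^-2 = +1.
(a,b)_3: α=-5, u≡2; β=-4, v≡1 (mod 3); (2|3)=-1, (1|3)=+1; sign (−1)^0·-1^-4·+1^-5 = +1.
(a,b)_23: α=-4, u≡19; β=-2, v≡18 (mod 23); (19|23)=-1, (18|23)=+1; sign (−1)^0·-1^-2·+1^-4 = +1.
(a,b)_19: α=9, u≡17; β=3, v≡2 (mod 19); (17|19)=+1, (2|19)=-1; sign (−1)^1·+1^3·-1^9 = +1.
(a,b)_5: α=5, u≡2; β=1, v≡2 (mod 5); (2|5)=-1, (2|5)=-1; sign (−1)^0·-1^1·-1^5 = +1.
(-33915, -665 / ℚ) ramifies at {7, ∞}: a division algebra.

[7, inf]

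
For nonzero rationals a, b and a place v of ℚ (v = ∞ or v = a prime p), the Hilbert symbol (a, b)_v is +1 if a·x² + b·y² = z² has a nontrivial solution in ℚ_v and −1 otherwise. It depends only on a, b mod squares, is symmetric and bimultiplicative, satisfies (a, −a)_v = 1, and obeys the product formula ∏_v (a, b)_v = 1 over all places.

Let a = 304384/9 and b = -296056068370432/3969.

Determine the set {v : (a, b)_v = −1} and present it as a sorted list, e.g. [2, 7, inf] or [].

(a, b) ≡ (1189, -51127) mod (ℚ^×)²; places V = {2, 3, 7, 29, 41, 43, ∞}.
(a,b)_3: α=-2, u≡1; β=-4, v≡2 (mod 3); (1|3)=+1, (2|3)=-1; sign (−1)^0·+1^-4·-1^-2 = +1.
(a,b)_∞: sgn(1189)=+, sgn(-51127)=−, so +1.
(a,b)_2: α=8, β=12; u≡5, v≡1 (mod 8); ε(u)ε(v)=0·0, αω(v)=8·0, βω(u)=12·1; sum ≡ 0  ⇒  +1.
(a,b)_7: α=0, u≡5; β=-2, v≡2 (mod 7); (5|7)=-1, (2|7)=+1; sign (−1)^0·-1^-2·+1^0 = +1.
(a,b)_41: α=1, u≡14; β=3, v≡6 (mod 41); (14|41)=-1, (6|41)=-1; sign (−1)^0·-1^3·-1^1 = +1.
(a,b)_43: α=0, u≡32; β=1, v≡31 (mod 43); (32|43)=-1, (31|43)=+1; sign (−1)^0·-1^1·+1^0 = -1.
(a,b)_29: α=1, u≡3; β=3, v≡25 (mod 29); (3|29)=-1, (25|29)=+1; sign (−1)^0·-1^3·+1^1 = -1.
|Ram(1189, -51127)| = 2, even; anisotropic at {29, 43}.

[29, 43]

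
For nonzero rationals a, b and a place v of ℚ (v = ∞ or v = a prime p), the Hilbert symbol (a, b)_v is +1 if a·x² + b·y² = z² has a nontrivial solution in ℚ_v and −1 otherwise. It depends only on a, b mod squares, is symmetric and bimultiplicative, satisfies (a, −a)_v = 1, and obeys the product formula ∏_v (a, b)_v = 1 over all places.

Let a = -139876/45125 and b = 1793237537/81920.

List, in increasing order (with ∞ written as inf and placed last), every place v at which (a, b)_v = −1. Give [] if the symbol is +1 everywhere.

Mod squares: a ≡ -5, b ≡ 146965. Check v ∈ {∞, 2, 5, 7, 11, 13, 17, 19}.
v=17: a=17^2·(≡11), b=17^1·(≡16) mod 17; (11|17)=-1, (16|17)=+1; (−1)^{2·1·8}·(-1)^1·(+1)^2 = -1.
v=∞: -5 < 0 and 146965 > 0  ⇒  (a,b)_∞ = +1.
v=13: a=13^0·(≡2), b=13^3·(≡6) mod 13; (2|13)=-1, (6|13)=-1; (−1)^{0·3·6}·(-1)^3·(-1)^0 = -1.
v=11: a=11^2·(≡7), b=11^0·(≡1) mod 11; (7|11)=-1, (1|11)=+1; (−1)^{2·0·5}·(-1)^0·(+1)^2 = +1.
v=7: a=7^0·(≡4), b=7^1·(≡4) mod 7; (4|7)=+1, (4|7)=+1; (−1)^{0·1·3}·(+1)^1·(+1)^0 = +1.
v=19: a=19^-2·(≡14), b=19^3·(≡2) mod 19; (14|19)=-1, (2|19)=-1; (−1)^{-2·3·9}·(-1)^3·(-1)^-2 = -1.
v=5: a=5^-3·(≡4), b=5^-1·(≡3) mod 5; (4|5)=+1, (3|5)=-1; (−1)^{-3·-1·2}·(+1)^-1·(-1)^-3 = -1.
v=2: v_2(a)=2, v_2(b)=-14; units ≡ 3, 5 (mod 8); ε·ε+αω+βω = 1·0+2·1+-14·1 ≡ 0  ⇒  (a,b)_2 = +1.
(-5, 146965 / ℚ) ramifies at {5, 13, 17, 19}: a division algebra.

[5, 13, 17, 19]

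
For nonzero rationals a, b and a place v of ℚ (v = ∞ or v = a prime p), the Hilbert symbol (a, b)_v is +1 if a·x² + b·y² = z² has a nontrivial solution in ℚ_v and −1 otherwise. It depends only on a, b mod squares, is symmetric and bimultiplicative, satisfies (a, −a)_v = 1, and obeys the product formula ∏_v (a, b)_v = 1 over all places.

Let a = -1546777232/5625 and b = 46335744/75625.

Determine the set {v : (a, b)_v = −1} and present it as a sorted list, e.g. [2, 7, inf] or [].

Mod squares: a ≡ -572033, b ≡ 119. Check v ∈ {∞, 2, 3, 5, 7, 11, 13, 17, 19, 23}.
v=13: a=13^2·(≡2), b=13^2·(≡8) mod 13; (2|13)=-1, (8|13)=-1; (−1)^{2·2·6}·(-1)^2·(-1)^2 = +1.
v=17: a=17^1·(≡3), b=17^1·(≡10) mod 17; (3|17)=-1, (10|17)=-1; (−1)^{1·1·8}·(-1)^1·(-1)^1 = +1.
v=∞: -572033 < 0 and 119 > 0  ⇒  (a,b)_∞ = +1.
v=7: a=7^1·(≡3), b=7^1·(≡6) mod 7; (3|7)=-1, (6|7)=-1; (−1)^{1·1·3}·(-1)^1·(-1)^1 = -1.
v=2: v_2(a)=4, v_2(b)=8; units ≡ 7, 7 (mod 8); ε·ε+αω+βω = 1·1+4·0+8·0 ≡ 1  ⇒  (a,b)_2 = -1.
v=19: a=19^1·(≡10), b=19^0·(≡9) mod 19; (10|19)=-1, (9|19)=+1; (−1)^{1·0·9}·(-1)^0·(+1)^1 = +1.
v=5: a=5^-4·(≡2), b=5^-4·(≡4) mod 5; (2|5)=-1, (4|5)=+1; (−1)^{-4·-4·2}·(-1)^-4·(+1)^-4 = +1.
v=3: a=3^-2·(≡1), b=3^2·(≡2) mod 3; (1|3)=+1, (2|3)=-1; (−1)^{-2·2·1}·(+1)^2·(-1)^-2 = +1.
v=23: a=23^1·(≡15), b=23^0·(≡13) mod 23; (15|23)=-1, (13|23)=+1; (−1)^{1·0·11}·(-1)^0·(+1)^1 = +1.
v=11: a=11^1·(≡3), b=11^-2·(≡9) mod 11; (3|11)=+1, (9|11)=+1; (−1)^{1·-2·5}·(+1)^-2·(+1)^1 = +1.
Ram(-572033, 119) = {2, 7}; no ℚ_2-point on the conic.

[2, 7]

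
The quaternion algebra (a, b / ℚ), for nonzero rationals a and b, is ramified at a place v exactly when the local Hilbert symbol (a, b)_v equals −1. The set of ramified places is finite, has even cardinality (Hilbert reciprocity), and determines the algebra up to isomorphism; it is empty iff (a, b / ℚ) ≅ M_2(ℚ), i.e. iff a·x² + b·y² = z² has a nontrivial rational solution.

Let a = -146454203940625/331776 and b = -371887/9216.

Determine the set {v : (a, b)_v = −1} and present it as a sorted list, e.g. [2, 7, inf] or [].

[5, 19, 23, inf]

Mod squares: a ≡ -474145, b ≡ -703. Check v ∈ {∞, 2, 3, 5, 7, 19, 23, 31, 37}.
v=37: a=37^2·(≡28), b=37^1·(≡29) mod 37; (28|37)=+1, (29|37)=-1; (−1)^{2·1·18}·(+1)^1·(-1)^2 = +1.
v=2: v_2(a)=-12, v_2(b)=-10; units ≡ 7, 1 (mod 8); ε·ε+αω+βω = 1·0+-12·0+-10·0 ≡ 0  ⇒  (a,b)_2 = +1.
v=7: a=7^1·(≡4), b=7^0·(≡4) mod 7; (4|7)=+1, (4|7)=+1; (−1)^{1·0·3}·(+1)^0·(+1)^1 = +1.
v=23: a=23^1·(≡6), b=23^2·(≡15) mod 23; (6|23)=+1, (15|23)=-1; (−1)^{1·2·11}·(+1)^2·(-1)^1 = -1.
v=∞: -474145 < 0 and -703 < 0  ⇒  (a,b)_∞ = -1.
v=19: a=19^3·(≡11), b=19^1·(≡16) mod 19; (11|19)=+1, (16|19)=+1; (−1)^{3·1·9}·(+1)^1·(+1)^3 = -1.
v=3: a=3^-4·(≡2), b=3^-2·(≡2) mod 3; (2|3)=-1, (2|3)=-1; (−1)^{-4·-2·1}·(-1)^-2·(-1)^-4 = +1.
v=5: a=5^5·(≡4), b=5^0·(≡3) mod 5; (4|5)=+1, (3|5)=-1; (−1)^{5·0·2}·(+1)^0·(-1)^5 = -1.
v=31: a=31^1·(≡1), b=31^0·(≡16) mod 31; (1|31)=+1, (16|31)=+1; (−1)^{1·0·15}·(+1)^0·(+1)^1 = +1.
Ram(-474145, -703) = {5, 19, 23, ∞}; no ℚ_5-point on the conic.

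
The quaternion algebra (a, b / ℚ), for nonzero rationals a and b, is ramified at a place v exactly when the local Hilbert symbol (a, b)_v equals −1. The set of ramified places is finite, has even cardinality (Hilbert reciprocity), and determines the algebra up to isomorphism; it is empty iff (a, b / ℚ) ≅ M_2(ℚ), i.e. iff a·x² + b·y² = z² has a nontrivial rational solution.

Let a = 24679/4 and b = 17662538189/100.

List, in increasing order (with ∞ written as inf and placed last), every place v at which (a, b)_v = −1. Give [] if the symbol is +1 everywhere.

(a, b) ≡ (24679, 29) mod (ℚ^×)²; places V = {2, 5, 23, 29, 37, ∞}.
(a,b)_∞: sgn(24679)=+, sgn(29)=+, so +1.
(a,b)_37: α=1, u≡28; β=2, v≡31 (mod 37); (28|37)=+1, (31|37)=-1; sign (−1)^0·+1^2·-1^1 = -1.
(a,b)_29: α=1, u≡17; β=3, v≡1 (mod 29); (17|29)=-1, (1|29)=+1; sign (−1)^0·-1^3·+1^1 = -1.
(a,b)_5: α=0, u≡1; β=-2, v≡1 (mod 5); (1|5)=+1, (1|5)=+1; sign (−1)^0·+1^-2·+1^0 = +1.
(a,b)_23: α=1, u≡21; β=2, v≡2 (mod 23); (21|23)=-1, (2|23)=+1; sign (−1)^0·-1^2·+1^1 = +1.
(a,b)_2: α=-2, β=-2; u≡7, v≡5 (mod 8); ε(u)ε(v)=1·0, αω(v)=-2·1, βω(u)=-2·0; sum ≡ 0  ⇒  +1.
(24679, 29 / ℚ) ramifies at {29, 37}: a division algebra.

[29, 37]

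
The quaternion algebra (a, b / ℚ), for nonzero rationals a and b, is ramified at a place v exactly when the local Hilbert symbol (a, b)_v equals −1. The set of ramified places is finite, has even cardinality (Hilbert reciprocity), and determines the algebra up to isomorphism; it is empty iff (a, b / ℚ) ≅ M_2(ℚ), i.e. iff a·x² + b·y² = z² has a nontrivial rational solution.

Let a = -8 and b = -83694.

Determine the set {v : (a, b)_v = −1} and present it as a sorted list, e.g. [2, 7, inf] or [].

(a, b) ≡ (-2, -83694) mod (ℚ^×)²; places V = {2, 3, 13, 29, 37, ∞}.
(a,b)_∞: sgn(-2)=−, sgn(-83694)=−, so -1.
(a,b)_2: α=3, β=1; u≡7, v≡1 (mod 8); ε(u)ε(v)=1·0, αω(v)=3·0, βω(u)=1·0; sum ≡ 0  ⇒  +1.
(a,b)_29: α=0, u≡21; β=1, v≡14 (mod 29); (21|29)=-1, (14|29)=-1; sign (−1)^0·-1^1·-1^0 = -1.
(a,b)_37: α=0, u≡29; β=1, v≡32 (mod 37); (29|37)=-1, (32|37)=-1; sign (−1)^0·-1^1·-1^0 = -1.
(a,b)_3: α=0, u≡1; β=1, v≡2 (mod 3); (1|3)=+1, (2|3)=-1; sign (−1)^0·+1^1·-1^0 = +1.
(a,b)_13: α=0, u≡5; β=1, v≡10 (mod 13); (5|13)=-1, (10|13)=+1; sign (−1)^0·-1^1·+1^0 = -1.
Ram(-2, -83694) = {13, 29, 37, ∞}; no ℚ_13-point on the conic.

[13, 29, 37, inf]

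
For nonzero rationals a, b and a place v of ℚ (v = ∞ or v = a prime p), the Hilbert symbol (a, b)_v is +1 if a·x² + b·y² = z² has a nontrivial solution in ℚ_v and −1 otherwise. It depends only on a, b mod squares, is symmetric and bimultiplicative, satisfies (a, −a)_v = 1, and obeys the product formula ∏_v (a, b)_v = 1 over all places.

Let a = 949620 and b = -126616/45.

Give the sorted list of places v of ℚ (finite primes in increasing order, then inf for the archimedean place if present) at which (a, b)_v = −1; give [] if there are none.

[2, 17]

Mod squares: a ≡ 4845, b ≡ -3230. Check v ∈ {∞, 2, 3, 5, 7, 17, 19}.
v=5: a=5^1·(≡4), b=5^-1·(≡1) mod 5; (4|5)=+1, (1|5)=+1; (−1)^{1·-1·2}·(+1)^-1·(+1)^1 = +1.
v=7: a=7^2·(≡4), b=7^2·(≡2) mod 7; (4|7)=+1, (2|7)=+1; (−1)^{2·2·3}·(+1)^2·(+1)^2 = +1.
v=2: v_2(a)=2, v_2(b)=3; units ≡ 5, 1 (mod 8); ε·ε+αω+βω = 0·0+2·0+3·1 ≡ 1  ⇒  (a,b)_2 = -1.
v=17: a=17^1·(≡15), b=17^1·(≡6) mod 17; (15|17)=+1, (6|17)=-1; (−1)^{1·1·8}·(+1)^1·(-1)^1 = -1.
v=∞: 4845 > 0 and -3230 < 0  ⇒  (a,b)_∞ = +1.
v=19: a=19^1·(≡10), b=19^1·(≡17) mod 19; (10|19)=-1, (17|19)=+1; (−1)^{1·1·9}·(-1)^1·(+1)^1 = +1.
v=3: a=3^1·(≡1), b=3^-2·(≡1) mod 3; (1|3)=+1, (1|3)=+1; (−1)^{1·-2·1}·(+1)^-2·(+1)^1 = +1.
|Ram(4845, -3230)| = 2, even; anisotropic at {2, 17}.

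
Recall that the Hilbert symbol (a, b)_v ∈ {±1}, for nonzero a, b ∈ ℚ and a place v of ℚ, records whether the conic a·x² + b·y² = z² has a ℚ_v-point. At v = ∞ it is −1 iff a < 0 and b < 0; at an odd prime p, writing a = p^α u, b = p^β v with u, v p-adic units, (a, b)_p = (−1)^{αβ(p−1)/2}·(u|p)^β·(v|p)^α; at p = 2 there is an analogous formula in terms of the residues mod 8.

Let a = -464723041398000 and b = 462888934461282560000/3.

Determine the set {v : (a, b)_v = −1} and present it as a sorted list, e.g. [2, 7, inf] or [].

[5, 7, 11, 23]

Mod squares: a ≡ -53295, b ≡ 99533742. Check v ∈ {∞, 2, 3, 5, 7, 11, 17, 19, 23, 29}.
v=19: a=19^1·(≡4), b=19^1·(≡12) mod 19; (4|19)=+1, (12|19)=-1; (−1)^{1·1·9}·(+1)^1·(-1)^1 = +1.
v=29: a=29^2·(≡7), b=29^3·(≡17) mod 29; (7|29)=+1, (17|29)=-1; (−1)^{2·3·14}·(+1)^3·(-1)^2 = +1.
v=17: a=17^1·(≡10), b=17^1·(≡11) mod 17; (10|17)=-1, (11|17)=-1; (−1)^{1·1·8}·(-1)^1·(-1)^1 = +1.
v=3: a=3^1·(≡1), b=3^-1·(≡2) mod 3; (1|3)=+1, (2|3)=-1; (−1)^{1·-1·1}·(+1)^-1·(-1)^1 = +1.
v=5: a=5^3·(≡1), b=5^4·(≡2) mod 5; (1|5)=+1, (2|5)=-1; (−1)^{3·4·2}·(+1)^4·(-1)^3 = -1.
v=2: v_2(a)=4, v_2(b)=11; units ≡ 1, 7 (mod 8); ε·ε+αω+βω = 0·1+4·0+11·0 ≡ 0  ⇒  (a,b)_2 = +1.
v=11: a=11^1·(≡6), b=11^1·(≡8) mod 11; (6|11)=-1, (8|11)=-1; (−1)^{1·1·5}·(-1)^1·(-1)^1 = -1.
v=7: a=7^2·(≡5), b=7^3·(≡6) mod 7; (5|7)=-1, (6|7)=-1; (−1)^{2·3·3}·(-1)^3·(-1)^2 = -1.
v=23: a=23^2·(≡22), b=23^3·(≡12) mod 23; (22|23)=-1, (12|23)=+1; (−1)^{2·3·11}·(-1)^3·(+1)^2 = -1.
v=∞: -53295 < 0 and 99533742 > 0  ⇒  (a,b)_∞ = +1.
Ram(-53295, 99533742) = {5, 7, 11, 23}; no ℚ_5-point on the conic.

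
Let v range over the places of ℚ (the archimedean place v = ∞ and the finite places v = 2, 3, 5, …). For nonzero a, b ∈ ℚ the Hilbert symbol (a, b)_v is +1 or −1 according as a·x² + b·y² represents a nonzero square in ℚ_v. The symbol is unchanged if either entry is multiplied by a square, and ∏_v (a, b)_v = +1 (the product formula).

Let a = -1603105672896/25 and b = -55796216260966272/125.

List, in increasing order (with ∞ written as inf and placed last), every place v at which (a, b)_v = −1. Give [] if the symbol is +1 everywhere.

(a, b) ≡ (-19, -390) mod (ℚ^×)²; places V = {2, 3, 5, 7, 13, 19, ∞}.
(a,b)_5: α=-2, u≡4; β=-3, v≡3 (mod 5); (4|5)=+1, (3|5)=-1; sign (−1)^0·+1^-3·-1^-2 = +1.
(a,b)_∞: sgn(-19)=−, sgn(-390)=−, so -1.
(a,b)_3: α=2, u≡2; β=7, v≡2 (mod 3); (2|3)=-1, (2|3)=-1; sign (−1)^0·-1^7·-1^2 = -1.
(a,b)_7: α=4, u≡4; β=6, v≡2 (mod 7); (4|7)=+1, (2|7)=+1; sign (−1)^0·+1^6·+1^4 = +1.
(a,b)_19: α=3, u≡14; β=4, v≡17 (mod 19); (14|19)=-1, (17|19)=+1; sign (−1)^0·-1^4·+1^3 = +1.
(a,b)_2: α=6, β=7; u≡5, v≡5 (mod 8); ε(u)ε(v)=0·0, αω(v)=6·1, βω(u)=7·1; sum ≡ 1  ⇒  -1.
(a,b)_13: α=2, u≡2; β=1, v≡3 (mod 13); (2|13)=-1, (3|13)=+1; sign (−1)^0·-1^1·+1^2 = -1.
(-19, -390 / ℚ) ramifies at {2, 3, 13, ∞}: a division algebra.

[2, 3, 13, inf]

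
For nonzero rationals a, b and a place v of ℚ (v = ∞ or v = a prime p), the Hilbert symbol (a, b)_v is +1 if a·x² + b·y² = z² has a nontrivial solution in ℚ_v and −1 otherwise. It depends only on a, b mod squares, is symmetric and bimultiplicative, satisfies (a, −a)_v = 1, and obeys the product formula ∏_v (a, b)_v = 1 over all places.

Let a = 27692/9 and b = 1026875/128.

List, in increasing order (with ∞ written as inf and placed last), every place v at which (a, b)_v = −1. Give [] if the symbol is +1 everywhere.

[7, 23, 43, 53]

(a, b) ≡ (6923, 3286) mod (ℚ^×)²; places V = {2, 3, 5, 7, 23, 31, 43, 53, ∞}.
(a,b)_53: α=0, u≡50; β=1, v≡11 (mod 53); (50|53)=-1, (11|53)=+1; sign (−1)^0·-1^1·+1^0 = -1.
(a,b)_∞: sgn(6923)=+, sgn(3286)=+, so +1.
(a,b)_43: α=1, u≡19; β=0, v≡8 (mod 43); (19|43)=-1, (8|43)=-1; sign (−1)^0·-1^0·-1^1 = -1.
(a,b)_5: α=0, u≡3; β=4, v≡1 (mod 5); (3|5)=-1, (1|5)=+1; sign (−1)^0·-1^4·+1^0 = +1.
(a,b)_7: α=1, u≡4; β=0, v≡5 (mod 7); (4|7)=+1, (5|7)=-1; sign (−1)^0·+1^0·-1^1 = -1.
(a,b)_23: α=1, u≡6; β=0, v≡19 (mod 23); (6|23)=+1, (19|23)=-1; sign (−1)^0·+1^0·-1^1 = -1.
(a,b)_2: α=2, β=-7; u≡3, v≡3 (mod 8); ε(u)ε(v)=1·1, αω(v)=2·1, βω(u)=-7·1; sum ≡ 0  ⇒  +1.
(a,b)_3: α=-2, u≡2; β=0, v≡1 (mod 3); (2|3)=-1, (1|3)=+1; sign (−1)^0·-1^0·+1^-2 = +1.
(a,b)_31: α=0, u≡1; β=1, v≡12 (mod 31); (1|31)=+1, (12|31)=-1; sign (−1)^0·+1^1·-1^0 = +1.
|Ram(6923, 3286)| = 4, even; anisotropic at {7, 23, 43, 53}.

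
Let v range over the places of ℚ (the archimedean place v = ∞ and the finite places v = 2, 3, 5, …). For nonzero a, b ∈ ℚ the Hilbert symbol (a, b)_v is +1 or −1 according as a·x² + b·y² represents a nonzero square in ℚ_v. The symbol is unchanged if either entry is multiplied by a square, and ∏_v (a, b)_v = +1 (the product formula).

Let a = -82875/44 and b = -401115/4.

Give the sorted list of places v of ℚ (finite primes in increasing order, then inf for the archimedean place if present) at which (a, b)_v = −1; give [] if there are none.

[11, 13, 17, inf]

Mod squares: a ≡ -36465, b ≡ -3315. Check v ∈ {∞, 2, 3, 5, 11, 13, 17}.
v=2: v_2(a)=-2, v_2(b)=-2; units ≡ 7, 5 (mod 8); ε·ε+αω+βω = 1·0+-2·1+-2·0 ≡ 0  ⇒  (a,b)_2 = +1.
v=13: a=13^1·(≡12), b=13^1·(≡5) mod 13; (12|13)=+1, (5|13)=-1; (−1)^{1·1·6}·(+1)^1·(-1)^1 = -1.
v=11: a=11^-1·(≡8), b=11^2·(≡10) mod 11; (8|11)=-1, (10|11)=-1; (−1)^{-1·2·5}·(-1)^2·(-1)^-1 = -1.
v=∞: -36465 < 0 and -3315 < 0  ⇒  (a,b)_∞ = -1.
v=3: a=3^1·(≡1), b=3^1·(≡2) mod 3; (1|3)=+1, (2|3)=-1; (−1)^{1·1·1}·(+1)^1·(-1)^1 = +1.
v=17: a=17^1·(≡14), b=17^1·(≡13) mod 17; (14|17)=-1, (13|17)=+1; (−1)^{1·1·8}·(-1)^1·(+1)^1 = -1.
v=5: a=5^3·(≡3), b=5^1·(≡3) mod 5; (3|5)=-1, (3|5)=-1; (−1)^{3·1·2}·(-1)^1·(-1)^3 = +1.
Ram(-36465, -3315) = {11, 13, 17, ∞}; no ℚ_11-point on the conic.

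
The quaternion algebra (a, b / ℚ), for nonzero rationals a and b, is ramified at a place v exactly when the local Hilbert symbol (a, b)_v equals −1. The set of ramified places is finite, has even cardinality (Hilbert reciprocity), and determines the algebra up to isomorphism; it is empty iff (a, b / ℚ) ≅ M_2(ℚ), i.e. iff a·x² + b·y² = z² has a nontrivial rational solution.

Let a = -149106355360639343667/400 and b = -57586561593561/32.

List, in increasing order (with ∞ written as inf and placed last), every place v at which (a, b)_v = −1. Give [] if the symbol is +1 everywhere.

[2, 7, 13, inf]

Mod squares: a ≡ -3003, b ≡ -2. Check v ∈ {∞, 2, 3, 5, 7, 11, 13, 17, 19}.
v=∞: -3003 < 0 and -2 < 0  ⇒  (a,b)_∞ = -1.
v=19: a=19^6·(≡10), b=19^4·(≡5) mod 19; (10|19)=-1, (5|19)=+1; (−1)^{6·4·9}·(-1)^4·(+1)^6 = +1.
v=7: a=7^5·(≡6), b=7^4·(≡5) mod 7; (6|7)=-1, (5|7)=-1; (−1)^{5·4·3}·(-1)^4·(-1)^5 = -1.
v=13: a=13^3·(≡9), b=13^2·(≡8) mod 13; (9|13)=+1, (8|13)=-1; (−1)^{3·2·6}·(+1)^2·(-1)^3 = -1.
v=2: v_2(a)=-4, v_2(b)=-5; units ≡ 5, 7 (mod 8); ε·ε+αω+βω = 0·1+-4·0+-5·1 ≡ 1  ⇒  (a,b)_2 = -1.
v=3: a=3^3·(≡1), b=3^2·(≡1) mod 3; (1|3)=+1, (1|3)=+1; (−1)^{3·2·1}·(+1)^2·(+1)^3 = +1.
v=17: a=17^2·(≡11), b=17^0·(≡2) mod 17; (11|17)=-1, (2|17)=+1; (−1)^{2·0·8}·(-1)^0·(+1)^2 = +1.
v=11: a=11^1·(≡2), b=11^2·(≡3) mod 11; (2|11)=-1, (3|11)=+1; (−1)^{1·2·5}·(-1)^2·(+1)^1 = +1.
v=5: a=5^-2·(≡3), b=5^0·(≡2) mod 5; (3|5)=-1, (2|5)=-1; (−1)^{-2·0·2}·(-1)^0·(-1)^-2 = +1.
(-3003, -2 / ℚ) ramifies at {2, 7, 13, ∞}: a division algebra.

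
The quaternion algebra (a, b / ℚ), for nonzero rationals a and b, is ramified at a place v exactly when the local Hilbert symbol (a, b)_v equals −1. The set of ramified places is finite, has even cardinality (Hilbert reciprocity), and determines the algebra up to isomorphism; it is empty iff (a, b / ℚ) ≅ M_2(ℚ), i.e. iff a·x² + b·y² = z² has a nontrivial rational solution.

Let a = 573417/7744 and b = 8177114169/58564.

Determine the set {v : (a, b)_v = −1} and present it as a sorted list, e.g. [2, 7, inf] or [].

[7, 29]

Mod squares: a ≡ 377, b ≡ 6601. Check v ∈ {∞, 2, 3, 7, 11, 13, 23, 29, 41, 53}.
v=3: a=3^2·(≡2), b=3^2·(≡1) mod 3; (2|3)=-1, (1|3)=+1; (−1)^{2·2·1}·(-1)^2·(+1)^2 = +1.
v=53: a=53^0·(≡37), b=53^2·(≡37) mod 53; (37|53)=+1, (37|53)=+1; (−1)^{0·2·26}·(+1)^2·(+1)^0 = +1.
v=2: v_2(a)=-6, v_2(b)=-2; units ≡ 1, 1 (mod 8); ε·ε+αω+βω = 0·0+-6·0+-2·0 ≡ 0  ⇒  (a,b)_2 = +1.
v=41: a=41^0·(≡10), b=41^1·(≡24) mod 41; (10|41)=+1, (24|41)=-1; (−1)^{0·1·20}·(+1)^1·(-1)^0 = +1.
v=23: a=23^0·(≡6), b=23^1·(≡22) mod 23; (6|23)=+1, (22|23)=-1; (−1)^{0·1·11}·(+1)^1·(-1)^0 = +1.
v=∞: 377 > 0 and 6601 > 0  ⇒  (a,b)_∞ = +1.
v=7: a=7^0·(≡6), b=7^3·(≡3) mod 7; (6|7)=-1, (3|7)=-1; (−1)^{0·3·3}·(-1)^3·(-1)^0 = -1.
v=11: a=11^-2·(≡1), b=11^-4·(≡1) mod 11; (1|11)=+1, (1|11)=+1; (−1)^{-2·-4·5}·(+1)^-4·(+1)^-2 = +1.
v=13: a=13^3·(≡3), b=13^0·(≡10) mod 13; (3|13)=+1, (10|13)=+1; (−1)^{3·0·6}·(+1)^0·(+1)^3 = +1.
v=29: a=29^1·(≡24), b=29^0·(≡27) mod 29; (24|29)=+1, (27|29)=-1; (−1)^{1·0·14}·(+1)^0·(-1)^1 = -1.
|Ram(377, 6601)| = 2, even; anisotropic at {7, 29}.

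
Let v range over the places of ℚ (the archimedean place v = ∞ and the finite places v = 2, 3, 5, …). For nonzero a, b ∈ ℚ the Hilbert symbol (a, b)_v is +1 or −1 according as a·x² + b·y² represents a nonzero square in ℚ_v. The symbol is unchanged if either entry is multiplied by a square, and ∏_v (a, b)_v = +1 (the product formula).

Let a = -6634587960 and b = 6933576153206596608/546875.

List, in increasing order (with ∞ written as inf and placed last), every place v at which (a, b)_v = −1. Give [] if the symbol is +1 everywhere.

[2, 3, 5, 7, 11, 17]

(a, b) ≡ (-510510, 124355) mod (ℚ^×)²; places V = {2, 3, 5, 7, 11, 13, 17, 19, 23, ∞}.
(a,b)_17: α=1, u≡4; β=1, v≡6 (mod 17); (4|17)=+1, (6|17)=-1; sign (−1)^0·+1^1·-1^1 = -1.
(a,b)_23: α=0, u≡21; β=2, v≡5 (mod 23); (21|23)=-1, (5|23)=-1; sign (−1)^0·-1^2·-1^0 = +1.
(a,b)_19: α=2, u≡17; β=3, v≡16 (mod 19); (17|19)=+1, (16|19)=+1; sign (−1)^0·+1^3·+1^2 = +1.
(a,b)_11: α=1, u≡6; β=1, v≡10 (mod 11); (6|11)=-1, (10|11)=-1; sign (−1)^1·-1^1·-1^1 = -1.
(a,b)_5: α=1, u≡3; β=-7, v≡4 (mod 5); (3|5)=-1, (4|5)=+1; sign (−1)^0·-1^-7·+1^1 = -1.
(a,b)_∞: sgn(-510510)=−, sgn(124355)=+, so +1.
(a,b)_3: α=3, u≡2; β=10, v≡2 (mod 3); (2|3)=-1, (2|3)=-1; sign (−1)^0·-1^10·-1^3 = -1.
(a,b)_2: α=3, β=10; u≡1, v≡3 (mod 8); ε(u)ε(v)=0·1, αω(v)=3·1, βω(u)=10·0; sum ≡ 1  ⇒  -1.
(a,b)_13: α=1, u≡1; β=2, v≡9 (mod 13); (1|13)=+1, (9|13)=+1; sign (−1)^0·+1^2·+1^1 = +1.
(a,b)_7: α=1, u≡5; β=-1, v≡3 (mod 7); (5|7)=-1, (3|7)=-1; sign (−1)^1·-1^-1·-1^1 = -1.
|Ram(-510510, 124355)| = 6, even; anisotropic at {2, 3, 5, 7, 11, 17}.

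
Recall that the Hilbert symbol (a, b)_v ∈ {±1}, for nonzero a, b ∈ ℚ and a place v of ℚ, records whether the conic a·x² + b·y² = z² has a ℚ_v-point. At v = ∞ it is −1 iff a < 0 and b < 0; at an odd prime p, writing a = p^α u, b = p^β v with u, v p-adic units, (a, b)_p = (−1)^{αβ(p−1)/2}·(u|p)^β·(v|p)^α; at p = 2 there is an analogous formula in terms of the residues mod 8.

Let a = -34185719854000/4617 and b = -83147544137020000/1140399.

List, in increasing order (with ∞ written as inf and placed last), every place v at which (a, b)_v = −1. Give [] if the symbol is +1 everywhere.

Mod squares: a ≡ -40755, b ≡ -858. Check v ∈ {∞, 2, 3, 5, 11, 13, 17, 19, 29, 43}.
v=2: v_2(a)=4, v_2(b)=5; units ≡ 5, 3 (mod 8); ε·ε+αω+βω = 0·1+4·1+5·1 ≡ 1  ⇒  (a,b)_2 = -1.
v=∞: -40755 < 0 and -858 < 0  ⇒  (a,b)_∞ = -1.
v=19: a=19^-1·(≡2), b=19^-2·(≡6) mod 19; (2|19)=-1, (6|19)=+1; (−1)^{-1·-2·9}·(-1)^-2·(+1)^-1 = +1.
v=5: a=5^3·(≡4), b=5^4·(≡2) mod 5; (4|5)=+1, (2|5)=-1; (−1)^{3·4·2}·(+1)^4·(-1)^3 = -1.
v=17: a=17^0·(≡10), b=17^2·(≡4) mod 17; (10|17)=-1, (4|17)=+1; (−1)^{0·2·8}·(-1)^2·(+1)^0 = +1.
v=13: a=13^3·(≡7), b=13^-1·(≡1) mod 13; (7|13)=-1, (1|13)=+1; (−1)^{3·-1·6}·(-1)^-1·(+1)^3 = -1.
v=43: a=43^0·(≡25), b=43^2·(≡33) mod 43; (25|43)=+1, (33|43)=-1; (−1)^{0·2·21}·(+1)^2·(-1)^0 = +1.
v=29: a=29^4·(≡21), b=29^4·(≡15) mod 29; (21|29)=-1, (15|29)=-1; (−1)^{4·4·14}·(-1)^4·(-1)^4 = +1.
v=3: a=3^-5·(≡2), b=3^-5·(≡2) mod 3; (2|3)=-1, (2|3)=-1; (−1)^{-5·-5·1}·(-1)^-5·(-1)^-5 = -1.
v=11: a=11^1·(≡6), b=11^1·(≡10) mod 11; (6|11)=-1, (10|11)=-1; (−1)^{1·1·5}·(-1)^1·(-1)^1 = -1.
Ram(-40755, -858) = {2, 3, 5, 11, 13, ∞}; no ℚ_2-point on the conic.

[2, 3, 5, 11, 13, inf]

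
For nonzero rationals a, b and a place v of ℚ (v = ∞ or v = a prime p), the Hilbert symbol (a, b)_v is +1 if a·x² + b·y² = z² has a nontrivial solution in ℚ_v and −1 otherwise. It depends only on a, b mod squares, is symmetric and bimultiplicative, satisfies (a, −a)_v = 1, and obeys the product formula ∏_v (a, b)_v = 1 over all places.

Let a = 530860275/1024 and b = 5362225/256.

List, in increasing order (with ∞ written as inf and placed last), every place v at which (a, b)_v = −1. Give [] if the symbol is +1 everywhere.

[11, 17]

(a, b) ≡ (19499, 214489) mod (ℚ^×)²; places V = {2, 3, 5, 11, 17, 31, 37, ∞}.
(a,b)_5: α=2, u≡4; β=2, v≡4 (mod 5); (4|5)=+1, (4|5)=+1; sign (−1)^0·+1^2·+1^2 = +1.
(a,b)_11: α=2, u≡2; β=1, v≡7 (mod 11); (2|11)=-1, (7|11)=-1; sign (−1)^0·-1^1·-1^2 = -1.
(a,b)_31: α=1, u≡1; β=1, v≡11 (mod 31); (1|31)=+1, (11|31)=-1; sign (−1)^1·+1^1·-1^1 = +1.
(a,b)_2: α=-10, β=-8; u≡3, v≡1 (mod 8); ε(u)ε(v)=1·0, αω(v)=-10·0, βω(u)=-8·1; sum ≡ 0  ⇒  +1.
(a,b)_∞: sgn(19499)=+, sgn(214489)=+, so +1.
(a,b)_3: α=2, u≡2; β=0, v≡1 (mod 3); (2|3)=-1, (1|3)=+1; sign (−1)^0·-1^0·+1^2 = +1.
(a,b)_17: α=1, u≡16; β=1, v≡7 (mod 17); (16|17)=+1, (7|17)=-1; sign (−1)^0·+1^1·-1^1 = -1.
(a,b)_37: α=1, u≡33; β=1, v≡26 (mod 37); (33|37)=+1, (26|37)=+1; sign (−1)^0·+1^1·+1^1 = +1.
|Ram(19499, 214489)| = 2, even; anisotropic at {11, 17}.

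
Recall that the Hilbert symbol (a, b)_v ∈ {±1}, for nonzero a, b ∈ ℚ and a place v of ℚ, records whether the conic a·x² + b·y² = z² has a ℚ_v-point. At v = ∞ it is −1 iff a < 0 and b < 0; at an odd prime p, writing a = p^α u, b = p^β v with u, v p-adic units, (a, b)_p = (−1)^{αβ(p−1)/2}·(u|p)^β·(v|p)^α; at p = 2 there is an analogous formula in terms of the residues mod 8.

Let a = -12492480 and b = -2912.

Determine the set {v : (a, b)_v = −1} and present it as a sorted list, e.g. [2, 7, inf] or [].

Mod squares: a ≡ -1155, b ≡ -182. Check v ∈ {∞, 2, 3, 5, 7, 11, 13}.
v=13: a=13^2·(≡11), b=13^1·(≡10) mod 13; (11|13)=-1, (10|13)=+1; (−1)^{2·1·6}·(-1)^1·(+1)^2 = -1.
v=3: a=3^1·(≡2), b=3^0·(≡1) mod 3; (2|3)=-1, (1|3)=+1; (−1)^{1·0·1}·(-1)^0·(+1)^1 = +1.
v=7: a=7^1·(≡3), b=7^1·(≡4) mod 7; (3|7)=-1, (4|7)=+1; (−1)^{1·1·3}·(-1)^1·(+1)^1 = +1.
v=11: a=11^1·(≡4), b=11^0·(≡3) mod 11; (4|11)=+1, (3|11)=+1; (−1)^{1·0·5}·(+1)^0·(+1)^1 = +1.
v=∞: -1155 < 0 and -182 < 0  ⇒  (a,b)_∞ = -1.
v=5: a=5^1·(≡4), b=5^0·(≡3) mod 5; (4|5)=+1, (3|5)=-1; (−1)^{1·0·2}·(+1)^0·(-1)^1 = -1.
v=2: v_2(a)=6, v_2(b)=5; units ≡ 5, 5 (mod 8); ε·ε+αω+βω = 0·0+6·1+5·1 ≡ 1  ⇒  (a,b)_2 = -1.
(-1155, -182 / ℚ) ramifies at {2, 5, 13, ∞}: a division algebra.

[2, 5, 13, inf]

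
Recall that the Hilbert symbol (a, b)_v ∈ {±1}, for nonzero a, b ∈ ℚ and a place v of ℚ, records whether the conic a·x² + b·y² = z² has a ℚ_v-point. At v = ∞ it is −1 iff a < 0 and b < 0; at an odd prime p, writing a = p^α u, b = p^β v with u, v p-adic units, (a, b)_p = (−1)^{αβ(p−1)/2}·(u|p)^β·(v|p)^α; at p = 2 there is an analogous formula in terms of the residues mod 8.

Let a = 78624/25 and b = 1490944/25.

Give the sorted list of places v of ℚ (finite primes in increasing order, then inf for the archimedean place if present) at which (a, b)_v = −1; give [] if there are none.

[2, 13]

(a, b) ≡ (546, 91) mod (ℚ^×)²; places V = {2, 3, 5, 7, 13, ∞}.
(a,b)_2: α=5, β=14; u≡1, v≡3 (mod 8); ε(u)ε(v)=0·1, αω(v)=5·1, βω(u)=14·0; sum ≡ 1  ⇒  -1.
(a,b)_7: α=1, u≡1; β=1, v≡6 (mod 7); (1|7)=+1, (6|7)=-1; sign (−1)^1·+1^1·-1^1 = +1.
(a,b)_13: α=1, u≡10; β=1, v≡11 (mod 13); (10|13)=+1, (11|13)=-1; sign (−1)^0·+1^1·-1^1 = -1.
(a,b)_5: α=-2, u≡4; β=-2, v≡4 (mod 5); (4|5)=+1, (4|5)=+1; sign (−1)^0·+1^-2·+1^-2 = +1.
(a,b)_3: α=3, u≡2; β=0, v≡1 (mod 3); (2|3)=-1, (1|3)=+1; sign (−1)^0·-1^0·+1^3 = +1.
(a,b)_∞: sgn(546)=+, sgn(91)=+, so +1.
(546, 91 / ℚ) ramifies at {2, 13}: a division algebra.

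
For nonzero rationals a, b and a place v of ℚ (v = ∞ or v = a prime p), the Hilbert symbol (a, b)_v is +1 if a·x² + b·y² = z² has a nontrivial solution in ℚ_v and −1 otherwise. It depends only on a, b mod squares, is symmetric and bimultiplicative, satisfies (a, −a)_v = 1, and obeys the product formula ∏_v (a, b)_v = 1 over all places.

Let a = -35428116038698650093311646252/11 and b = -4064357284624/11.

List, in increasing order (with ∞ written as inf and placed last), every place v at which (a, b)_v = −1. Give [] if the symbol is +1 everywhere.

[13, 19, 31, inf]

Mod squares: a ≡ -121737, b ≡ -19019. Check v ∈ {∞, 2, 3, 7, 11, 13, 17, 19, 23, 31}.
v=31: a=31^5·(≡8), b=31^2·(≡12) mod 31; (8|31)=+1, (12|31)=-1; (−1)^{5·2·15}·(+1)^2·(-1)^5 = -1.
v=2: v_2(a)=2, v_2(b)=4; units ≡ 7, 5 (mod 8); ε·ε+αω+βω = 1·0+2·1+4·0 ≡ 0  ⇒  (a,b)_2 = +1.
v=19: a=19^2·(≡8), b=19^1·(≡11) mod 19; (8|19)=-1, (11|19)=+1; (−1)^{2·1·9}·(-1)^1·(+1)^2 = -1.
v=3: a=3^9·(≡2), b=3^0·(≡1) mod 3; (2|3)=-1, (1|3)=+1; (−1)^{9·0·1}·(-1)^0·(+1)^9 = +1.
v=11: a=11^-1·(≡8), b=11^-1·(≡1) mod 11; (8|11)=-1, (1|11)=+1; (−1)^{-1·-1·5}·(-1)^-1·(+1)^-1 = +1.
v=23: a=23^2·(≡1), b=23^2·(≡6) mod 23; (1|23)=+1, (6|23)=+1; (−1)^{2·2·11}·(+1)^2·(+1)^2 = +1.
v=∞: -121737 < 0 and -19019 < 0  ⇒  (a,b)_∞ = -1.
v=17: a=17^5·(≡15), b=17^2·(≡15) mod 17; (15|17)=+1, (15|17)=+1; (−1)^{5·2·8}·(+1)^2·(+1)^5 = +1.
v=7: a=7^3·(≡1), b=7^1·(≡5) mod 7; (1|7)=+1, (5|7)=-1; (−1)^{3·1·3}·(+1)^1·(-1)^3 = +1.
v=13: a=13^2·(≡7), b=13^1·(≡2) mod 13; (7|13)=-1, (2|13)=-1; (−1)^{2·1·6}·(-1)^1·(-1)^2 = -1.
Ram(-121737, -19019) = {13, 19, 31, ∞}; no ℚ_13-point on the conic.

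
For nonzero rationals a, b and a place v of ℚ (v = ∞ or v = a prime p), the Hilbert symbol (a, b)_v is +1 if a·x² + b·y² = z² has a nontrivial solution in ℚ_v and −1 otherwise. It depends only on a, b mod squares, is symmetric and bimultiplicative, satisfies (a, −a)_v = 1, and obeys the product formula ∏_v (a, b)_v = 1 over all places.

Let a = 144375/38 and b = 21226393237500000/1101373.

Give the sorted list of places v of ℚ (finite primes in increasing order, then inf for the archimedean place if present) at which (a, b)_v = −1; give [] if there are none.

[2, 3, 11, 23]

(a, b) ≡ (8778, 568974) mod (ℚ^×)²; places V = {2, 3, 5, 7, 11, 13, 19, 23, 31, ∞}.
(a,b)_23: α=0, u≡11; β=1, v≡12 (mod 23); (11|23)=-1, (12|23)=+1; sign (−1)^0·-1^1·+1^0 = -1.
(a,b)_11: α=1, u≡7; β=2, v≡6 (mod 11); (7|11)=-1, (6|11)=-1; sign (−1)^0·-1^2·-1^1 = -1.
(a,b)_5: α=4, u≡2; β=8, v≡1 (mod 5); (2|5)=-1, (1|5)=+1; sign (−1)^0·-1^8·+1^4 = +1.
(a,b)_∞: sgn(8778)=+, sgn(568974)=+, so +1.
(a,b)_3: α=1, u≡1; β=9, v≡1 (mod 3); (1|3)=+1, (1|3)=+1; sign (−1)^1·+1^9·+1^1 = -1.
(a,b)_31: α=0, u≡10; β=1, v≡8 (mod 31); (10|31)=+1, (8|31)=+1; sign (−1)^0·+1^1·+1^0 = +1.
(a,b)_7: α=1, u≡1; β=-3, v≡5 (mod 7); (1|7)=+1, (5|7)=-1; sign (−1)^1·+1^-3·-1^1 = +1.
(a,b)_2: α=-1, β=5; u≡5, v≡7 (mod 8); ε(u)ε(v)=0·1, αω(v)=-1·0, βω(u)=5·1; sum ≡ 1  ⇒  -1.
(a,b)_13: α=0, u≡3; β=-2, v≡1 (mod 13); (3|13)=+1, (1|13)=+1; sign (−1)^0·+1^-2·+1^0 = +1.
(a,b)_19: α=-1, u≡16; β=-1, v≡15 (mod 19); (16|19)=+1, (15|19)=-1; sign (−1)^1·+1^-1·-1^-1 = +1.
(8778, 568974 / ℚ) ramifies at {2, 3, 11, 23}: a division algebra.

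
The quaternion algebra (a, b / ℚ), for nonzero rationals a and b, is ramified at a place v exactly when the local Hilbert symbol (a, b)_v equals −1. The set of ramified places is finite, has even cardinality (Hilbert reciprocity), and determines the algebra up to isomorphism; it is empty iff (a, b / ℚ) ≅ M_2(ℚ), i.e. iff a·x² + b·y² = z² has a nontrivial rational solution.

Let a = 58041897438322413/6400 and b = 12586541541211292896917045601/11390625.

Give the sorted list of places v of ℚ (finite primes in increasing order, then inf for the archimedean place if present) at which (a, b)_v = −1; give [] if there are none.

[23, 29]

Mod squares: a ≡ 253, b ≡ 65569. Check v ∈ {∞, 2, 3, 5, 7, 11, 17, 19, 23, 29}.
v=2: v_2(a)=-8, v_2(b)=0; units ≡ 5, 1 (mod 8); ε·ε+αω+βω = 0·0+-8·0+0·1 ≡ 0  ⇒  (a,b)_2 = +1.
v=5: a=5^-2·(≡3), b=5^-6·(≡4) mod 5; (3|5)=-1, (4|5)=+1; (−1)^{-2·-6·2}·(-1)^-6·(+1)^-2 = +1.
v=∞: 253 > 0 and 65569 > 0  ⇒  (a,b)_∞ = +1.
v=7: a=7^4·(≡2), b=7^11·(≡2) mod 7; (2|7)=+1, (2|7)=+1; (−1)^{4·11·3}·(+1)^11·(+1)^4 = +1.
v=11: a=11^3·(≡9), b=11^4·(≡4) mod 11; (9|11)=+1, (4|11)=+1; (−1)^{3·4·5}·(+1)^4·(+1)^3 = +1.
v=19: a=19^2·(≡11), b=19^3·(≡14) mod 19; (11|19)=+1, (14|19)=-1; (−1)^{2·3·9}·(+1)^3·(-1)^2 = +1.
v=29: a=29^2·(≡17), b=29^3·(≡16) mod 29; (17|29)=-1, (16|29)=+1; (−1)^{2·3·14}·(-1)^3·(+1)^2 = -1.
v=3: a=3^2·(≡1), b=3^-6·(≡1) mod 3; (1|3)=+1, (1|3)=+1; (−1)^{2·-6·1}·(+1)^-6·(+1)^2 = +1.
v=23: a=23^1·(≡14), b=23^2·(≡14) mod 23; (14|23)=-1, (14|23)=-1; (−1)^{1·2·11}·(-1)^2·(-1)^1 = -1.
v=17: a=17^2·(≡2), b=17^3·(≡1) mod 17; (2|17)=+1, (1|17)=+1; (−1)^{2·3·8}·(+1)^3·(+1)^2 = +1.
Ram(253, 65569) = {23, 29}; no ℚ_23-point on the conic.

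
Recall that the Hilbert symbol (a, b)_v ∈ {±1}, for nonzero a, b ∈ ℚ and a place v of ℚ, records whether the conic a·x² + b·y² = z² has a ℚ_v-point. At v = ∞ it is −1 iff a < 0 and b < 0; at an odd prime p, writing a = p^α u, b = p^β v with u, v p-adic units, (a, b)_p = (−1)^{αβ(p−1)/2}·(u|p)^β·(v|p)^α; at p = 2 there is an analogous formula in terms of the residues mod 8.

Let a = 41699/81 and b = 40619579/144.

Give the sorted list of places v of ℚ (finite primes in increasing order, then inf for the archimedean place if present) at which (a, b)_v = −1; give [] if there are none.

[2, 13, 23, 37]

(a, b) ≡ (851, 6851) mod (ℚ^×)²; places V = {2, 3, 7, 11, 13, 17, 23, 31, 37, ∞}.
(a,b)_23: α=1, u≡15; β=0, v≡14 (mod 23); (15|23)=-1, (14|23)=-1; sign (−1)^0·-1^0·-1^1 = -1.
(a,b)_11: α=0, u≡5; β=2, v≡1 (mod 11); (5|11)=+1, (1|11)=+1; sign (−1)^0·+1^2·+1^0 = +1.
(a,b)_7: α=2, u≡1; β=2, v≡6 (mod 7); (1|7)=+1, (6|7)=-1; sign (−1)^0·+1^2·-1^2 = +1.
(a,b)_17: α=0, u≡9; β=1, v≡11 (mod 17); (9|17)=+1, (11|17)=-1; sign (−1)^0·+1^1·-1^0 = +1.
(a,b)_13: α=0, u≡7; β=1, v≡7 (mod 13); (7|13)=-1, (7|13)=-1; sign (−1)^0·-1^1·-1^0 = -1.
(a,b)_31: α=0, u≡10; β=1, v≡14 (mod 31); (10|31)=+1, (14|31)=+1; sign (−1)^0·+1^1·+1^0 = +1.
(a,b)_2: α=0, β=-4; u≡3, v≡3 (mod 8); ε(u)ε(v)=1·1, αω(v)=0·1, βω(u)=-4·1; sum ≡ 1  ⇒  -1.
(a,b)_3: α=-4, u≡2; β=-2, v≡2 (mod 3); (2|3)=-1, (2|3)=-1; sign (−1)^0·-1^-2·-1^-4 = +1.
(a,b)_37: α=1, u≡13; β=0, v≡5 (mod 37); (13|37)=-1, (5|37)=-1; sign (−1)^0·-1^0·-1^1 = -1.
(a,b)_∞: sgn(851)=+, sgn(6851)=+, so +1.
Ram(851, 6851) = {2, 13, 23, 37}; no ℚ_2-point on the conic.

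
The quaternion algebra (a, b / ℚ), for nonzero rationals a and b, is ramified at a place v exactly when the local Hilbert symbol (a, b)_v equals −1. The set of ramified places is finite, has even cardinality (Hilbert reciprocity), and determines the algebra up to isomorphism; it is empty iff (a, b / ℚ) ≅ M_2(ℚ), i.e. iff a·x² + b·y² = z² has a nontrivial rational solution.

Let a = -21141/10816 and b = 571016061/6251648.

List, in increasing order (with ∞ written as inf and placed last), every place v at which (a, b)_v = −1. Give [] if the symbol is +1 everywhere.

(a, b) ≡ (-29, 2378) mod (ℚ^×)²; places V = {2, 3, 7, 11, 13, 17, 29, 41, ∞}.
(a,b)_17: α=0, u≡6; β=-2, v≡15 (mod 17); (6|17)=-1, (15|17)=+1; sign (−1)^0·-1^-2·+1^0 = +1.
(a,b)_7: α=0, u≡6; β=2, v≡5 (mod 7); (6|7)=-1, (5|7)=-1; sign (−1)^0·-1^2·-1^0 = +1.
(a,b)_3: α=6, u≡1; β=4, v≡2 (mod 3); (1|3)=+1, (2|3)=-1; sign (−1)^0·+1^4·-1^6 = +1.
(a,b)_∞: sgn(-29)=−, sgn(2378)=+, so +1.
(a,b)_41: α=0, u≡34; β=1, v≡6 (mod 41); (34|41)=-1, (6|41)=-1; sign (−1)^0·-1^1·-1^0 = -1.
(a,b)_2: α=-6, β=-7; u≡3, v≡5 (mod 8); ε(u)ε(v)=1·0, αω(v)=-6·1, βω(u)=-7·1; sum ≡ 1  ⇒  -1.
(a,b)_11: α=0, u≡4; β=2, v≡6 (mod 11); (4|11)=+1, (6|11)=-1; sign (−1)^0·+1^2·-1^0 = +1.
(a,b)_13: α=-2, u≡3; β=-2, v≡10 (mod 13); (3|13)=+1, (10|13)=+1; sign (−1)^0·+1^-2·+1^-2 = +1.
(a,b)_29: α=1, u≡4; β=1, v≡25 (mod 29); (4|29)=+1, (25|29)=+1; sign (−1)^0·+1^1·+1^1 = +1.
|Ram(-29, 2378)| = 2, even; anisotropic at {2, 41}.

[2, 41]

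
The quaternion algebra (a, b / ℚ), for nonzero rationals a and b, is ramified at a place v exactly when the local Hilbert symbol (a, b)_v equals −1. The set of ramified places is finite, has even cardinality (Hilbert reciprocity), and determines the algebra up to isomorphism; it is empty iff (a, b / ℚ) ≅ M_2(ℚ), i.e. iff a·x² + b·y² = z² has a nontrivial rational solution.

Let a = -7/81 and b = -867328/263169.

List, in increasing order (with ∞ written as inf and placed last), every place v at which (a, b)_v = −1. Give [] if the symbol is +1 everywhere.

(a, b) ≡ (-7, -7) mod (ℚ^×)²; places V = {2, 3, 7, 11, 19, ∞}.
(a,b)_2: α=0, β=10; u≡1, v≡1 (mod 8); ε(u)ε(v)=0·0, αω(v)=0·0, βω(u)=10·0; sum ≡ 0  ⇒  +1.
(a,b)_∞: sgn(-7)=−, sgn(-7)=−, so -1.
(a,b)_7: α=1, u≡5; β=1, v≡6 (mod 7); (5|7)=-1, (6|7)=-1; sign (−1)^1·-1^1·-1^1 = -1.
(a,b)_19: α=0, u≡10; β=-2, v≡14 (mod 19); (10|19)=-1, (14|19)=-1; sign (−1)^0·-1^-2·-1^0 = +1.
(a,b)_3: α=-4, u≡2; β=-6, v≡2 (mod 3); (2|3)=-1, (2|3)=-1; sign (−1)^0·-1^-6·-1^-4 = +1.
(a,b)_11: α=0, u≡1; β=2, v≡3 (mod 11); (1|11)=+1, (3|11)=+1; sign (−1)^0·+1^2·+1^0 = +1.
|Ram(-7, -7)| = 2, even; anisotropic at {7, ∞}.

[7, inf]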